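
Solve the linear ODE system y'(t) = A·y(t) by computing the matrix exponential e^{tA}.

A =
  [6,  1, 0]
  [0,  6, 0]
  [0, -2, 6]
e^{tA} =
  [exp(6*t), t*exp(6*t), 0]
  [0, exp(6*t), 0]
  [0, -2*t*exp(6*t), exp(6*t)]

Strategy: write A = P · J · P⁻¹ where J is a Jordan canonical form, so e^{tA} = P · e^{tJ} · P⁻¹, and e^{tJ} can be computed block-by-block.

A has Jordan form
J =
  [6, 1, 0]
  [0, 6, 0]
  [0, 0, 6]
(up to reordering of blocks).

Per-block formulas:
  For a 1×1 block at λ = 6: exp(t · [6]) = [e^(6t)].
  For a 2×2 Jordan block J_2(6): exp(t · J_2(6)) = e^(6t)·(I + t·N), where N is the 2×2 nilpotent shift.

After assembling e^{tJ} and conjugating by P, we get:

e^{tA} =
  [exp(6*t), t*exp(6*t), 0]
  [0, exp(6*t), 0]
  [0, -2*t*exp(6*t), exp(6*t)]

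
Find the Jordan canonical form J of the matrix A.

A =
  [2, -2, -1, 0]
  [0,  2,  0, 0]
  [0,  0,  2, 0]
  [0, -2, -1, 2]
J_2(2) ⊕ J_1(2) ⊕ J_1(2)

The characteristic polynomial is
  det(x·I − A) = x^4 - 8*x^3 + 24*x^2 - 32*x + 16 = (x - 2)^4

Eigenvalues and multiplicities (the geometric multiplicity of λ is n − rank(A − λI), which equals the number of Jordan blocks for λ):
  λ = 2: algebraic multiplicity = 4, geometric multiplicity = 3

Determining the block sizes for each eigenvalue:
  λ = 2: 3 blocks summing to 4 forces exactly one block of size 2 and the rest size 1 → block sizes [2, 1, 1]

Assembling the blocks gives a Jordan form
J =
  [2, 1, 0, 0]
  [0, 2, 0, 0]
  [0, 0, 2, 0]
  [0, 0, 0, 2]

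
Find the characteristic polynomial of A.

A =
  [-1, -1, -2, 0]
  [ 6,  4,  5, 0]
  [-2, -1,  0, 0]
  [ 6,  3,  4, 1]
x^4 - 4*x^3 + 6*x^2 - 4*x + 1

Expanding det(x·I − A) (e.g. by cofactor expansion or by noting that A is similar to its Jordan form J, which has the same characteristic polynomial as A) gives
  χ_A(x) = x^4 - 4*x^3 + 6*x^2 - 4*x + 1
which factors as (x - 1)^4. The eigenvalues (with algebraic multiplicities) are λ = 1 with multiplicity 4.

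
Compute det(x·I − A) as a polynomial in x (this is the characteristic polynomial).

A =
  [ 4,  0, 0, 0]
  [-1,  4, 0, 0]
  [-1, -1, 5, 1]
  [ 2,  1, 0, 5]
x^4 - 18*x^3 + 121*x^2 - 360*x + 400

Expanding det(x·I − A) (e.g. by cofactor expansion or by noting that A is similar to its Jordan form J, which has the same characteristic polynomial as A) gives
  χ_A(x) = x^4 - 18*x^3 + 121*x^2 - 360*x + 400
which factors as (x - 5)^2*(x - 4)^2. The eigenvalues (with algebraic multiplicities) are λ = 4 with multiplicity 2, λ = 5 with multiplicity 2.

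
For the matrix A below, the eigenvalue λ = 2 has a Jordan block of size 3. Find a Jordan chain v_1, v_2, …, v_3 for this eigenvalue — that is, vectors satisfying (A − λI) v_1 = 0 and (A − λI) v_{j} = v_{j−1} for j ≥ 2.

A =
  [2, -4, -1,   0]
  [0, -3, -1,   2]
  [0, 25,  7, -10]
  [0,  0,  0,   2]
A Jordan chain for λ = 2 of length 3:
v_1 = (-5, 0, 0, 0)ᵀ
v_2 = (-4, -5, 25, 0)ᵀ
v_3 = (0, 1, 0, 0)ᵀ

Let N = A − (2)·I. We want v_3 with N^3 v_3 = 0 but N^2 v_3 ≠ 0; then v_{j-1} := N · v_j for j = 3, …, 2.

Pick v_3 = (0, 1, 0, 0)ᵀ.
Then v_2 = N · v_3 = (-4, -5, 25, 0)ᵀ.
Then v_1 = N · v_2 = (-5, 0, 0, 0)ᵀ.

Sanity check: (A − (2)·I) v_1 = (0, 0, 0, 0)ᵀ = 0. ✓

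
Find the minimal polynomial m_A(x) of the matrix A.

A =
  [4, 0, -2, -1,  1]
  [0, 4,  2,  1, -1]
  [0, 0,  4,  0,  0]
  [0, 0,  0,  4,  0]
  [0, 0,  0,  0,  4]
x^2 - 8*x + 16

The characteristic polynomial is χ_A(x) = (x - 4)^5, so the eigenvalues are known. The minimal polynomial is
  m_A(x) = Π_λ (x − λ)^{k_λ}
where k_λ is the size of the *largest* Jordan block for λ (equivalently, the smallest k with (A − λI)^k v = 0 for every generalised eigenvector v of λ).

  λ = 4: largest Jordan block has size 2, contributing (x − 4)^2

So m_A(x) = (x - 4)^2 = x^2 - 8*x + 16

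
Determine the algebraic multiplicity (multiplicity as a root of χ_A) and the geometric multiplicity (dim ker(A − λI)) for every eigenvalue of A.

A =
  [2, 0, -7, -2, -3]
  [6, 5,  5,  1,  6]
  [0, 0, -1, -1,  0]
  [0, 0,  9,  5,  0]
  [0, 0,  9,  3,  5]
λ = 2: alg = 3, geom = 1; λ = 5: alg = 2, geom = 2

Step 1 — factor the characteristic polynomial to read off the algebraic multiplicities:
  χ_A(x) = (x - 5)^2*(x - 2)^3

Step 2 — compute geometric multiplicities via the rank-nullity identity g(λ) = n − rank(A − λI):
  rank(A − (2)·I) = 4, so dim ker(A − (2)·I) = n − 4 = 1
  rank(A − (5)·I) = 3, so dim ker(A − (5)·I) = n − 3 = 2

Summary:
  λ = 2: algebraic multiplicity = 3, geometric multiplicity = 1
  λ = 5: algebraic multiplicity = 2, geometric multiplicity = 2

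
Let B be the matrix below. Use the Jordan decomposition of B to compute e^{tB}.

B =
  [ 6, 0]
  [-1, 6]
e^{tB} =
  [exp(6*t), 0]
  [-t*exp(6*t), exp(6*t)]

Strategy: write B = P · J · P⁻¹ where J is a Jordan canonical form, so e^{tB} = P · e^{tJ} · P⁻¹, and e^{tJ} can be computed block-by-block.

B has Jordan form
J =
  [6, 1]
  [0, 6]
(up to reordering of blocks).

Per-block formulas:
  For a 2×2 Jordan block J_2(6): exp(t · J_2(6)) = e^(6t)·(I + t·N), where N is the 2×2 nilpotent shift.

After assembling e^{tJ} and conjugating by P, we get:

e^{tB} =
  [exp(6*t), 0]
  [-t*exp(6*t), exp(6*t)]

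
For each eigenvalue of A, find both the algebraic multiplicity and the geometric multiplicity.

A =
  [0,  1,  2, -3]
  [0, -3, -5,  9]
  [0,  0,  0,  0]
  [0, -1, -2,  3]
λ = 0: alg = 4, geom = 2

Step 1 — factor the characteristic polynomial to read off the algebraic multiplicities:
  χ_A(x) = x^4

Step 2 — compute geometric multiplicities via the rank-nullity identity g(λ) = n − rank(A − λI):
  rank(A − (0)·I) = 2, so dim ker(A − (0)·I) = n − 2 = 2

Summary:
  λ = 0: algebraic multiplicity = 4, geometric multiplicity = 2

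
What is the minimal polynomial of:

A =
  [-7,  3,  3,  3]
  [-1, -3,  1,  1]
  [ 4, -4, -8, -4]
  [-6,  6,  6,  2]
x^2 + 8*x + 16

The characteristic polynomial is χ_A(x) = (x + 4)^4, so the eigenvalues are known. The minimal polynomial is
  m_A(x) = Π_λ (x − λ)^{k_λ}
where k_λ is the size of the *largest* Jordan block for λ (equivalently, the smallest k with (A − λI)^k v = 0 for every generalised eigenvector v of λ).

  λ = -4: largest Jordan block has size 2, contributing (x + 4)^2

So m_A(x) = (x + 4)^2 = x^2 + 8*x + 16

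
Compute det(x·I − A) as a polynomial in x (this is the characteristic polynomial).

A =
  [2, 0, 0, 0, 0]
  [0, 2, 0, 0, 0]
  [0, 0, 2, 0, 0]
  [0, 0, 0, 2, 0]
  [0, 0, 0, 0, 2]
x^5 - 10*x^4 + 40*x^3 - 80*x^2 + 80*x - 32

Expanding det(x·I − A) (e.g. by cofactor expansion or by noting that A is similar to its Jordan form J, which has the same characteristic polynomial as A) gives
  χ_A(x) = x^5 - 10*x^4 + 40*x^3 - 80*x^2 + 80*x - 32
which factors as (x - 2)^5. The eigenvalues (with algebraic multiplicities) are λ = 2 with multiplicity 5.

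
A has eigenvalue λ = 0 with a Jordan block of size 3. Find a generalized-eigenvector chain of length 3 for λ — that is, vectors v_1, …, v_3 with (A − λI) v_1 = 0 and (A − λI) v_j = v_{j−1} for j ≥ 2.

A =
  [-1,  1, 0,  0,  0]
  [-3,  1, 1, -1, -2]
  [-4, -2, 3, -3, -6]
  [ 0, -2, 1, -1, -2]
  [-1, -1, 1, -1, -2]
A Jordan chain for λ = 0 of length 3:
v_1 = (-2, -2, 4, 4, 2)ᵀ
v_2 = (-1, -3, -4, 0, -1)ᵀ
v_3 = (1, 0, 0, 0, 0)ᵀ

Let N = A − (0)·I. We want v_3 with N^3 v_3 = 0 but N^2 v_3 ≠ 0; then v_{j-1} := N · v_j for j = 3, …, 2.

Pick v_3 = (1, 0, 0, 0, 0)ᵀ.
Then v_2 = N · v_3 = (-1, -3, -4, 0, -1)ᵀ.
Then v_1 = N · v_2 = (-2, -2, 4, 4, 2)ᵀ.

Sanity check: (A − (0)·I) v_1 = (0, 0, 0, 0, 0)ᵀ = 0. ✓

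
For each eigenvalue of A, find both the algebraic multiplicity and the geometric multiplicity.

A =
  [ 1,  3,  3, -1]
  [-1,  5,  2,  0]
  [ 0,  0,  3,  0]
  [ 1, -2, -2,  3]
λ = 3: alg = 4, geom = 2

Step 1 — factor the characteristic polynomial to read off the algebraic multiplicities:
  χ_A(x) = (x - 3)^4

Step 2 — compute geometric multiplicities via the rank-nullity identity g(λ) = n − rank(A − λI):
  rank(A − (3)·I) = 2, so dim ker(A − (3)·I) = n − 2 = 2

Summary:
  λ = 3: algebraic multiplicity = 4, geometric multiplicity = 2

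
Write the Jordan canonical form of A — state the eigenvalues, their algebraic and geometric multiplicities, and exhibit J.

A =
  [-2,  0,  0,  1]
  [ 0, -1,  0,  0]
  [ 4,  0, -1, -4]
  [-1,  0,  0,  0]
J_2(-1) ⊕ J_1(-1) ⊕ J_1(-1)

The characteristic polynomial is
  det(x·I − A) = x^4 + 4*x^3 + 6*x^2 + 4*x + 1 = (x + 1)^4

Eigenvalues and multiplicities (the geometric multiplicity of λ is n − rank(A − λI), which equals the number of Jordan blocks for λ):
  λ = -1: algebraic multiplicity = 4, geometric multiplicity = 3

Determining the block sizes for each eigenvalue:
  λ = -1: 3 blocks summing to 4 forces exactly one block of size 2 and the rest size 1 → block sizes [2, 1, 1]

Assembling the blocks gives a Jordan form
J =
  [-1,  1,  0,  0]
  [ 0, -1,  0,  0]
  [ 0,  0, -1,  0]
  [ 0,  0,  0, -1]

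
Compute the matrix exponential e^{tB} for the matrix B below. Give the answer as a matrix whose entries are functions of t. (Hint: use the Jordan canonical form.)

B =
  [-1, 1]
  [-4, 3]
e^{tB} =
  [-2*t*exp(t) + exp(t), t*exp(t)]
  [-4*t*exp(t), 2*t*exp(t) + exp(t)]

Strategy: write B = P · J · P⁻¹ where J is a Jordan canonical form, so e^{tB} = P · e^{tJ} · P⁻¹, and e^{tJ} can be computed block-by-block.

B has Jordan form
J =
  [1, 1]
  [0, 1]
(up to reordering of blocks).

Per-block formulas:
  For a 2×2 Jordan block J_2(1): exp(t · J_2(1)) = e^(1t)·(I + t·N), where N is the 2×2 nilpotent shift.

After assembling e^{tJ} and conjugating by P, we get:

e^{tB} =
  [-2*t*exp(t) + exp(t), t*exp(t)]
  [-4*t*exp(t), 2*t*exp(t) + exp(t)]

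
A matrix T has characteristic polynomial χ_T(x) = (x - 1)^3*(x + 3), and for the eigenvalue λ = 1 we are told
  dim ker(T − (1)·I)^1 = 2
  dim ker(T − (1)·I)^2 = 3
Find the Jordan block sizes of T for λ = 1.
Block sizes for λ = 1: [2, 1]

From the dimensions of kernels of powers, the number of Jordan blocks of size at least j is d_j − d_{j−1} where d_j = dim ker(N^j) (with d_0 = 0). Computing the differences gives [2, 1].
The number of blocks of size exactly k is (#blocks of size ≥ k) − (#blocks of size ≥ k + 1), so the partition is: 1 block(s) of size 1, 1 block(s) of size 2.
In nonincreasing order the block sizes are [2, 1].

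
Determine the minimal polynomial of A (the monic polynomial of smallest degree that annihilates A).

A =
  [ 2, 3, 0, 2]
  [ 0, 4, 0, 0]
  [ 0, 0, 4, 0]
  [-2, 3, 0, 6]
x^2 - 8*x + 16

The characteristic polynomial is χ_A(x) = (x - 4)^4, so the eigenvalues are known. The minimal polynomial is
  m_A(x) = Π_λ (x − λ)^{k_λ}
where k_λ is the size of the *largest* Jordan block for λ (equivalently, the smallest k with (A − λI)^k v = 0 for every generalised eigenvector v of λ).

  λ = 4: largest Jordan block has size 2, contributing (x − 4)^2

So m_A(x) = (x - 4)^2 = x^2 - 8*x + 16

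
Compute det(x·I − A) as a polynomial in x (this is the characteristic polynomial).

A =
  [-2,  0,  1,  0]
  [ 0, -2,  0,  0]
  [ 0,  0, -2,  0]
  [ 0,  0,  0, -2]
x^4 + 8*x^3 + 24*x^2 + 32*x + 16

Expanding det(x·I − A) (e.g. by cofactor expansion or by noting that A is similar to its Jordan form J, which has the same characteristic polynomial as A) gives
  χ_A(x) = x^4 + 8*x^3 + 24*x^2 + 32*x + 16
which factors as (x + 2)^4. The eigenvalues (with algebraic multiplicities) are λ = -2 with multiplicity 4.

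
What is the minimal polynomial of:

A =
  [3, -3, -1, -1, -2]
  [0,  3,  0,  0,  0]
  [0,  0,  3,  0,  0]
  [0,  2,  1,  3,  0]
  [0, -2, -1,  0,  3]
x^3 - 9*x^2 + 27*x - 27

The characteristic polynomial is χ_A(x) = (x - 3)^5, so the eigenvalues are known. The minimal polynomial is
  m_A(x) = Π_λ (x − λ)^{k_λ}
where k_λ is the size of the *largest* Jordan block for λ (equivalently, the smallest k with (A − λI)^k v = 0 for every generalised eigenvector v of λ).

  λ = 3: largest Jordan block has size 3, contributing (x − 3)^3

So m_A(x) = (x - 3)^3 = x^3 - 9*x^2 + 27*x - 27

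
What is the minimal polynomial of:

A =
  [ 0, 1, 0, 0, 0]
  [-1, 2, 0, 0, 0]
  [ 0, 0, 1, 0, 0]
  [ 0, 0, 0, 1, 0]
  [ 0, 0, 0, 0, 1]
x^2 - 2*x + 1

The characteristic polynomial is χ_A(x) = (x - 1)^5, so the eigenvalues are known. The minimal polynomial is
  m_A(x) = Π_λ (x − λ)^{k_λ}
where k_λ is the size of the *largest* Jordan block for λ (equivalently, the smallest k with (A − λI)^k v = 0 for every generalised eigenvector v of λ).

  λ = 1: largest Jordan block has size 2, contributing (x − 1)^2

So m_A(x) = (x - 1)^2 = x^2 - 2*x + 1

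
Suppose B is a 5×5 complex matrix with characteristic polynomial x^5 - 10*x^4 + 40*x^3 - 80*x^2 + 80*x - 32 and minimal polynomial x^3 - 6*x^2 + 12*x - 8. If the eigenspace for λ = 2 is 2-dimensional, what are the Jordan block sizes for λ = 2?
Block sizes for λ = 2: [3, 2]

Step 1 — from the characteristic polynomial, algebraic multiplicity of λ = 2 is 5. From dim ker(B − (2)·I) = 2, there are exactly 2 Jordan blocks for λ = 2.
Step 2 — from the minimal polynomial, the factor (x − 2)^3 tells us the largest block for λ = 2 has size 3.
Step 3 — with total size 5, 2 blocks, and largest block 3, the block sizes (in nonincreasing order) are [3, 2].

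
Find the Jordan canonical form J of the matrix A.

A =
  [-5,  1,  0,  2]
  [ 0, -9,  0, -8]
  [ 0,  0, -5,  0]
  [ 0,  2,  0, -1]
J_2(-5) ⊕ J_1(-5) ⊕ J_1(-5)

The characteristic polynomial is
  det(x·I − A) = x^4 + 20*x^3 + 150*x^2 + 500*x + 625 = (x + 5)^4

Eigenvalues and multiplicities (the geometric multiplicity of λ is n − rank(A − λI), which equals the number of Jordan blocks for λ):
  λ = -5: algebraic multiplicity = 4, geometric multiplicity = 3

Determining the block sizes for each eigenvalue:
  λ = -5: 3 blocks summing to 4 forces exactly one block of size 2 and the rest size 1 → block sizes [2, 1, 1]

Assembling the blocks gives a Jordan form
J =
  [-5,  1,  0,  0]
  [ 0, -5,  0,  0]
  [ 0,  0, -5,  0]
  [ 0,  0,  0, -5]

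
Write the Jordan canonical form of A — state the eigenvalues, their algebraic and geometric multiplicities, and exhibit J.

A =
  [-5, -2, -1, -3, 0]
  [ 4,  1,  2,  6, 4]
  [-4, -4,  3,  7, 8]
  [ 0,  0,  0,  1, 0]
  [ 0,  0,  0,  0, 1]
J_1(-3) ⊕ J_3(1) ⊕ J_1(1)

The characteristic polynomial is
  det(x·I − A) = x^5 - x^4 - 6*x^3 + 14*x^2 - 11*x + 3 = (x - 1)^4*(x + 3)

Eigenvalues and multiplicities (the geometric multiplicity of λ is n − rank(A − λI), which equals the number of Jordan blocks for λ):
  λ = -3: algebraic multiplicity = 1, geometric multiplicity = 1
  λ = 1: algebraic multiplicity = 4, geometric multiplicity = 2

Determining the block sizes for each eigenvalue:
  λ = -3: one block (gm = 1), so the single block has size am = 1 → block sizes [1]
  λ = 1: with am = 4 and gm = 2, the partition is not yet determined (e.g. several partitions of 4 into 2 parts exist). Let N = A − (1)·I. Computing rank(N^1) = 3, rank(N^2) = 2, rank(N^3) = 1; the number of blocks of size ≥ j is rank(N^{j−1}) − rank(N^j), giving [2, 1, 1]. So we have 1 block(s) of size 3, 1 block(s) of size 1 → block sizes [3, 1]

Assembling the blocks gives a Jordan form
J =
  [-3, 0, 0, 0, 0]
  [ 0, 1, 1, 0, 0]
  [ 0, 0, 1, 1, 0]
  [ 0, 0, 0, 1, 0]
  [ 0, 0, 0, 0, 1]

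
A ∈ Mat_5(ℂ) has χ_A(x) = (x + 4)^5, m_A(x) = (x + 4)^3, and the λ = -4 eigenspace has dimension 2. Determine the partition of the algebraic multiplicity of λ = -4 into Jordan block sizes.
Block sizes for λ = -4: [3, 2]

Step 1 — from the characteristic polynomial, algebraic multiplicity of λ = -4 is 5. From dim ker(A − (-4)·I) = 2, there are exactly 2 Jordan blocks for λ = -4.
Step 2 — from the minimal polynomial, the factor (x + 4)^3 tells us the largest block for λ = -4 has size 3.
Step 3 — with total size 5, 2 blocks, and largest block 3, the block sizes (in nonincreasing order) are [3, 2].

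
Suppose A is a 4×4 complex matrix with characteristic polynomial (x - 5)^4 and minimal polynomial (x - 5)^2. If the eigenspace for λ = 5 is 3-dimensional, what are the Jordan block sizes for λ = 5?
Block sizes for λ = 5: [2, 1, 1]

Step 1 — from the characteristic polynomial, algebraic multiplicity of λ = 5 is 4. From dim ker(A − (5)·I) = 3, there are exactly 3 Jordan blocks for λ = 5.
Step 2 — from the minimal polynomial, the factor (x − 5)^2 tells us the largest block for λ = 5 has size 2.
Step 3 — with total size 4, 3 blocks, and largest block 2, the block sizes (in nonincreasing order) are [2, 1, 1].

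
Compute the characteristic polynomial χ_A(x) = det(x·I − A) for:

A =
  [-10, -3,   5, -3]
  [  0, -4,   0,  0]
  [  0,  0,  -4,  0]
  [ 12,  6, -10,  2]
x^4 + 16*x^3 + 96*x^2 + 256*x + 256

Expanding det(x·I − A) (e.g. by cofactor expansion or by noting that A is similar to its Jordan form J, which has the same characteristic polynomial as A) gives
  χ_A(x) = x^4 + 16*x^3 + 96*x^2 + 256*x + 256
which factors as (x + 4)^4. The eigenvalues (with algebraic multiplicities) are λ = -4 with multiplicity 4.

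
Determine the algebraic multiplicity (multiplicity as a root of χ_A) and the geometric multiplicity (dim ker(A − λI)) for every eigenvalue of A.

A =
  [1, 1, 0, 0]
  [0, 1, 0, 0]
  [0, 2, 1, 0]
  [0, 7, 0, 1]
λ = 1: alg = 4, geom = 3

Step 1 — factor the characteristic polynomial to read off the algebraic multiplicities:
  χ_A(x) = (x - 1)^4

Step 2 — compute geometric multiplicities via the rank-nullity identity g(λ) = n − rank(A − λI):
  rank(A − (1)·I) = 1, so dim ker(A − (1)·I) = n − 1 = 3

Summary:
  λ = 1: algebraic multiplicity = 4, geometric multiplicity = 3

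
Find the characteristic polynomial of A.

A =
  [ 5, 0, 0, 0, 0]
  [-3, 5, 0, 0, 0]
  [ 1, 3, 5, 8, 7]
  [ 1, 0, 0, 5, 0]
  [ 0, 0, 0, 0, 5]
x^5 - 25*x^4 + 250*x^3 - 1250*x^2 + 3125*x - 3125

Expanding det(x·I − A) (e.g. by cofactor expansion or by noting that A is similar to its Jordan form J, which has the same characteristic polynomial as A) gives
  χ_A(x) = x^5 - 25*x^4 + 250*x^3 - 1250*x^2 + 3125*x - 3125
which factors as (x - 5)^5. The eigenvalues (with algebraic multiplicities) are λ = 5 with multiplicity 5.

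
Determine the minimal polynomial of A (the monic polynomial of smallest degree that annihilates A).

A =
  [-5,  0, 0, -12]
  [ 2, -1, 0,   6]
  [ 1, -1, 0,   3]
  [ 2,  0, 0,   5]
x^3 - x

The characteristic polynomial is χ_A(x) = x*(x - 1)*(x + 1)^2, so the eigenvalues are known. The minimal polynomial is
  m_A(x) = Π_λ (x − λ)^{k_λ}
where k_λ is the size of the *largest* Jordan block for λ (equivalently, the smallest k with (A − λI)^k v = 0 for every generalised eigenvector v of λ).

  λ = -1: largest Jordan block has size 1, contributing (x + 1)
  λ = 0: largest Jordan block has size 1, contributing (x − 0)
  λ = 1: largest Jordan block has size 1, contributing (x − 1)

So m_A(x) = x*(x - 1)*(x + 1) = x^3 - x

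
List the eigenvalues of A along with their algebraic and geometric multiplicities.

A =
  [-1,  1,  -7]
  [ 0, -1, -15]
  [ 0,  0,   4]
λ = -1: alg = 2, geom = 1; λ = 4: alg = 1, geom = 1

Step 1 — factor the characteristic polynomial to read off the algebraic multiplicities:
  χ_A(x) = (x - 4)*(x + 1)^2

Step 2 — compute geometric multiplicities via the rank-nullity identity g(λ) = n − rank(A − λI):
  rank(A − (-1)·I) = 2, so dim ker(A − (-1)·I) = n − 2 = 1
  rank(A − (4)·I) = 2, so dim ker(A − (4)·I) = n − 2 = 1

Summary:
  λ = -1: algebraic multiplicity = 2, geometric multiplicity = 1
  λ = 4: algebraic multiplicity = 1, geometric multiplicity = 1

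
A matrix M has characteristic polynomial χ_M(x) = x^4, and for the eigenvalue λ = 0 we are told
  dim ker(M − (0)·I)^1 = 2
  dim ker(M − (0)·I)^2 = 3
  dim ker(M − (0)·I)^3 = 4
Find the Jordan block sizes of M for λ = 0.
Block sizes for λ = 0: [3, 1]

From the dimensions of kernels of powers, the number of Jordan blocks of size at least j is d_j − d_{j−1} where d_j = dim ker(N^j) (with d_0 = 0). Computing the differences gives [2, 1, 1].
The number of blocks of size exactly k is (#blocks of size ≥ k) − (#blocks of size ≥ k + 1), so the partition is: 1 block(s) of size 1, 1 block(s) of size 3.
In nonincreasing order the block sizes are [3, 1].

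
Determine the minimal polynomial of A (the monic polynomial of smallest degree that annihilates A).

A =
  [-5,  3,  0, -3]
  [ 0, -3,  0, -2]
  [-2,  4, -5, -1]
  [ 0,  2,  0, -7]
x^2 + 10*x + 25

The characteristic polynomial is χ_A(x) = (x + 5)^4, so the eigenvalues are known. The minimal polynomial is
  m_A(x) = Π_λ (x − λ)^{k_λ}
where k_λ is the size of the *largest* Jordan block for λ (equivalently, the smallest k with (A − λI)^k v = 0 for every generalised eigenvector v of λ).

  λ = -5: largest Jordan block has size 2, contributing (x + 5)^2

So m_A(x) = (x + 5)^2 = x^2 + 10*x + 25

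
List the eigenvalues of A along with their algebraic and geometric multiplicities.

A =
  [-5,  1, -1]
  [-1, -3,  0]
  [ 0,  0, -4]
λ = -4: alg = 3, geom = 1

Step 1 — factor the characteristic polynomial to read off the algebraic multiplicities:
  χ_A(x) = (x + 4)^3

Step 2 — compute geometric multiplicities via the rank-nullity identity g(λ) = n − rank(A − λI):
  rank(A − (-4)·I) = 2, so dim ker(A − (-4)·I) = n − 2 = 1

Summary:
  λ = -4: algebraic multiplicity = 3, geometric multiplicity = 1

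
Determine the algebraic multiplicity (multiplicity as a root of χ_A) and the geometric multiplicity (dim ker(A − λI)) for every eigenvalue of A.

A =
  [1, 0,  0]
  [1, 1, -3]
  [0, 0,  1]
λ = 1: alg = 3, geom = 2

Step 1 — factor the characteristic polynomial to read off the algebraic multiplicities:
  χ_A(x) = (x - 1)^3

Step 2 — compute geometric multiplicities via the rank-nullity identity g(λ) = n − rank(A − λI):
  rank(A − (1)·I) = 1, so dim ker(A − (1)·I) = n − 1 = 2

Summary:
  λ = 1: algebraic multiplicity = 3, geometric multiplicity = 2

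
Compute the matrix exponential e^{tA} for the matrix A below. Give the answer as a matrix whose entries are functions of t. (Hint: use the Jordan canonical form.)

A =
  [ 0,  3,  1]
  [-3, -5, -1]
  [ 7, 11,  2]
e^{tA} =
  [-t^2*exp(-t)/2 + t*exp(-t) + exp(-t), t^2*exp(-t) + 3*t*exp(-t), t^2*exp(-t)/2 + t*exp(-t)]
  [t^2*exp(-t) - 3*t*exp(-t), -2*t^2*exp(-t) - 4*t*exp(-t) + exp(-t), -t^2*exp(-t) - t*exp(-t)]
  [-5*t^2*exp(-t)/2 + 7*t*exp(-t), 5*t^2*exp(-t) + 11*t*exp(-t), 5*t^2*exp(-t)/2 + 3*t*exp(-t) + exp(-t)]

Strategy: write A = P · J · P⁻¹ where J is a Jordan canonical form, so e^{tA} = P · e^{tJ} · P⁻¹, and e^{tJ} can be computed block-by-block.

A has Jordan form
J =
  [-1,  1,  0]
  [ 0, -1,  1]
  [ 0,  0, -1]
(up to reordering of blocks).

Per-block formulas:
  For a 3×3 Jordan block J_3(-1): exp(t · J_3(-1)) = e^(-1t)·(I + t·N + (t^2/2)·N^2), where N is the 3×3 nilpotent shift.

After assembling e^{tJ} and conjugating by P, we get:

e^{tA} =
  [-t^2*exp(-t)/2 + t*exp(-t) + exp(-t), t^2*exp(-t) + 3*t*exp(-t), t^2*exp(-t)/2 + t*exp(-t)]
  [t^2*exp(-t) - 3*t*exp(-t), -2*t^2*exp(-t) - 4*t*exp(-t) + exp(-t), -t^2*exp(-t) - t*exp(-t)]
  [-5*t^2*exp(-t)/2 + 7*t*exp(-t), 5*t^2*exp(-t) + 11*t*exp(-t), 5*t^2*exp(-t)/2 + 3*t*exp(-t) + exp(-t)]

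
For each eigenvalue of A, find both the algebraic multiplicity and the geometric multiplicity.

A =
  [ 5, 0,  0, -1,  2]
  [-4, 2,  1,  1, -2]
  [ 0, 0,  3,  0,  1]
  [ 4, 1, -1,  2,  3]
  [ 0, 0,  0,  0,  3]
λ = 3: alg = 5, geom = 2

Step 1 — factor the characteristic polynomial to read off the algebraic multiplicities:
  χ_A(x) = (x - 3)^5

Step 2 — compute geometric multiplicities via the rank-nullity identity g(λ) = n − rank(A − λI):
  rank(A − (3)·I) = 3, so dim ker(A − (3)·I) = n − 3 = 2

Summary:
  λ = 3: algebraic multiplicity = 5, geometric multiplicity = 2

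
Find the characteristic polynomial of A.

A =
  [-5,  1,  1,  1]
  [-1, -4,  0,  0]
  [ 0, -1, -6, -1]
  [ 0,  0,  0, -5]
x^4 + 20*x^3 + 150*x^2 + 500*x + 625

Expanding det(x·I − A) (e.g. by cofactor expansion or by noting that A is similar to its Jordan form J, which has the same characteristic polynomial as A) gives
  χ_A(x) = x^4 + 20*x^3 + 150*x^2 + 500*x + 625
which factors as (x + 5)^4. The eigenvalues (with algebraic multiplicities) are λ = -5 with multiplicity 4.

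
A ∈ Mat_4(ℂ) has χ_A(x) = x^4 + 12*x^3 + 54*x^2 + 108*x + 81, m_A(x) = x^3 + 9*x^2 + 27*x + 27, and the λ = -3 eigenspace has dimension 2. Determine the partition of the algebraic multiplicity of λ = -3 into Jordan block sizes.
Block sizes for λ = -3: [3, 1]

Step 1 — from the characteristic polynomial, algebraic multiplicity of λ = -3 is 4. From dim ker(A − (-3)·I) = 2, there are exactly 2 Jordan blocks for λ = -3.
Step 2 — from the minimal polynomial, the factor (x + 3)^3 tells us the largest block for λ = -3 has size 3.
Step 3 — with total size 4, 2 blocks, and largest block 3, the block sizes (in nonincreasing order) are [3, 1].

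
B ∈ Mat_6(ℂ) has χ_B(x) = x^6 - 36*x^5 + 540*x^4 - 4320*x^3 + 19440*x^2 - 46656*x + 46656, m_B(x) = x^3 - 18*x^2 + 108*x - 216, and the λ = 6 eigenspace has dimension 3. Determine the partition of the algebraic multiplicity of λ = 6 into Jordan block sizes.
Block sizes for λ = 6: [3, 2, 1]

Step 1 — from the characteristic polynomial, algebraic multiplicity of λ = 6 is 6. From dim ker(B − (6)·I) = 3, there are exactly 3 Jordan blocks for λ = 6.
Step 2 — from the minimal polynomial, the factor (x − 6)^3 tells us the largest block for λ = 6 has size 3.
Step 3 — with total size 6, 3 blocks, and largest block 3, the block sizes (in nonincreasing order) are [3, 2, 1].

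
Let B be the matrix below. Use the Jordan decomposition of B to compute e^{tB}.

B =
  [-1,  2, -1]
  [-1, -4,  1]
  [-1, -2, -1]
e^{tB} =
  [t*exp(-2*t) + exp(-2*t), 2*t*exp(-2*t), -t*exp(-2*t)]
  [-t*exp(-2*t), -2*t*exp(-2*t) + exp(-2*t), t*exp(-2*t)]
  [-t*exp(-2*t), -2*t*exp(-2*t), t*exp(-2*t) + exp(-2*t)]

Strategy: write B = P · J · P⁻¹ where J is a Jordan canonical form, so e^{tB} = P · e^{tJ} · P⁻¹, and e^{tJ} can be computed block-by-block.

B has Jordan form
J =
  [-2,  1,  0]
  [ 0, -2,  0]
  [ 0,  0, -2]
(up to reordering of blocks).

Per-block formulas:
  For a 1×1 block at λ = -2: exp(t · [-2]) = [e^(-2t)].
  For a 2×2 Jordan block J_2(-2): exp(t · J_2(-2)) = e^(-2t)·(I + t·N), where N is the 2×2 nilpotent shift.

After assembling e^{tJ} and conjugating by P, we get:

e^{tB} =
  [t*exp(-2*t) + exp(-2*t), 2*t*exp(-2*t), -t*exp(-2*t)]
  [-t*exp(-2*t), -2*t*exp(-2*t) + exp(-2*t), t*exp(-2*t)]
  [-t*exp(-2*t), -2*t*exp(-2*t), t*exp(-2*t) + exp(-2*t)]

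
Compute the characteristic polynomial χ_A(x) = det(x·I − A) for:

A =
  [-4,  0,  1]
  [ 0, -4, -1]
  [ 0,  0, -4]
x^3 + 12*x^2 + 48*x + 64

Expanding det(x·I − A) (e.g. by cofactor expansion or by noting that A is similar to its Jordan form J, which has the same characteristic polynomial as A) gives
  χ_A(x) = x^3 + 12*x^2 + 48*x + 64
which factors as (x + 4)^3. The eigenvalues (with algebraic multiplicities) are λ = -4 with multiplicity 3.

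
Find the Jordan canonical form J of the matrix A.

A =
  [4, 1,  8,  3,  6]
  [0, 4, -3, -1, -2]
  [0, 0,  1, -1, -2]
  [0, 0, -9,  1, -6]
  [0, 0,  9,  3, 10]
J_2(4) ⊕ J_2(4) ⊕ J_1(4)

The characteristic polynomial is
  det(x·I − A) = x^5 - 20*x^4 + 160*x^3 - 640*x^2 + 1280*x - 1024 = (x - 4)^5

Eigenvalues and multiplicities (the geometric multiplicity of λ is n − rank(A − λI), which equals the number of Jordan blocks for λ):
  λ = 4: algebraic multiplicity = 5, geometric multiplicity = 3

Determining the block sizes for each eigenvalue:
  λ = 4: with am = 5 and gm = 3, the partition is not yet determined (e.g. several partitions of 5 into 3 parts exist). Let N = A − (4)·I. Computing rank(N^1) = 2, rank(N^2) = 0; the number of blocks of size ≥ j is rank(N^{j−1}) − rank(N^j), giving [3, 2]. So we have 2 block(s) of size 2, 1 block(s) of size 1 → block sizes [2, 2, 1]

Assembling the blocks gives a Jordan form
J =
  [4, 1, 0, 0, 0]
  [0, 4, 0, 0, 0]
  [0, 0, 4, 1, 0]
  [0, 0, 0, 4, 0]
  [0, 0, 0, 0, 4]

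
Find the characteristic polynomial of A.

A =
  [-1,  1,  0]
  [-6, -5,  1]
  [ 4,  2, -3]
x^3 + 9*x^2 + 27*x + 27

Expanding det(x·I − A) (e.g. by cofactor expansion or by noting that A is similar to its Jordan form J, which has the same characteristic polynomial as A) gives
  χ_A(x) = x^3 + 9*x^2 + 27*x + 27
which factors as (x + 3)^3. The eigenvalues (with algebraic multiplicities) are λ = -3 with multiplicity 3.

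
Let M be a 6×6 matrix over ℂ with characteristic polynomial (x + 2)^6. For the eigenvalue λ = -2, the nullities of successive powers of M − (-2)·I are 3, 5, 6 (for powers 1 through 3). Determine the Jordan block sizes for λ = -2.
Block sizes for λ = -2: [3, 2, 1]

From the dimensions of kernels of powers, the number of Jordan blocks of size at least j is d_j − d_{j−1} where d_j = dim ker(N^j) (with d_0 = 0). Computing the differences gives [3, 2, 1].
The number of blocks of size exactly k is (#blocks of size ≥ k) − (#blocks of size ≥ k + 1), so the partition is: 1 block(s) of size 1, 1 block(s) of size 2, 1 block(s) of size 3.
In nonincreasing order the block sizes are [3, 2, 1].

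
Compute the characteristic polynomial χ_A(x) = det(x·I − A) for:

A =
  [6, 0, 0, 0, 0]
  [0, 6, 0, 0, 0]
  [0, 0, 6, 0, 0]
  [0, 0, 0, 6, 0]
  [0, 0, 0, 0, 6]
x^5 - 30*x^4 + 360*x^3 - 2160*x^2 + 6480*x - 7776

Expanding det(x·I − A) (e.g. by cofactor expansion or by noting that A is similar to its Jordan form J, which has the same characteristic polynomial as A) gives
  χ_A(x) = x^5 - 30*x^4 + 360*x^3 - 2160*x^2 + 6480*x - 7776
which factors as (x - 6)^5. The eigenvalues (with algebraic multiplicities) are λ = 6 with multiplicity 5.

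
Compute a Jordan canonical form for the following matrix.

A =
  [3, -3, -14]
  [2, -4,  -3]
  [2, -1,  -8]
J_3(-3)

The characteristic polynomial is
  det(x·I − A) = x^3 + 9*x^2 + 27*x + 27 = (x + 3)^3

Eigenvalues and multiplicities (the geometric multiplicity of λ is n − rank(A − λI), which equals the number of Jordan blocks for λ):
  λ = -3: algebraic multiplicity = 3, geometric multiplicity = 1

Determining the block sizes for each eigenvalue:
  λ = -3: one block (gm = 1), so the single block has size am = 3 → block sizes [3]

Assembling the blocks gives a Jordan form
J =
  [-3,  1,  0]
  [ 0, -3,  1]
  [ 0,  0, -3]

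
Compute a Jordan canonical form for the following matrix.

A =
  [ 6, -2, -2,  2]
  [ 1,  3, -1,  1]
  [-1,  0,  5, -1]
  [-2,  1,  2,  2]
J_3(4) ⊕ J_1(4)

The characteristic polynomial is
  det(x·I − A) = x^4 - 16*x^3 + 96*x^2 - 256*x + 256 = (x - 4)^4

Eigenvalues and multiplicities (the geometric multiplicity of λ is n − rank(A − λI), which equals the number of Jordan blocks for λ):
  λ = 4: algebraic multiplicity = 4, geometric multiplicity = 2

Determining the block sizes for each eigenvalue:
  λ = 4: with am = 4 and gm = 2, the partition is not yet determined (e.g. several partitions of 4 into 2 parts exist). Let N = A − (4)·I. Computing rank(N^1) = 2, rank(N^2) = 1, rank(N^3) = 0; the number of blocks of size ≥ j is rank(N^{j−1}) − rank(N^j), giving [2, 1, 1]. So we have 1 block(s) of size 3, 1 block(s) of size 1 → block sizes [3, 1]

Assembling the blocks gives a Jordan form
J =
  [4, 1, 0, 0]
  [0, 4, 1, 0]
  [0, 0, 4, 0]
  [0, 0, 0, 4]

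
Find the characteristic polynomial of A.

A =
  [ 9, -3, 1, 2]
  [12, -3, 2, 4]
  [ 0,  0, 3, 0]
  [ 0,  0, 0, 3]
x^4 - 12*x^3 + 54*x^2 - 108*x + 81

Expanding det(x·I − A) (e.g. by cofactor expansion or by noting that A is similar to its Jordan form J, which has the same characteristic polynomial as A) gives
  χ_A(x) = x^4 - 12*x^3 + 54*x^2 - 108*x + 81
which factors as (x - 3)^4. The eigenvalues (with algebraic multiplicities) are λ = 3 with multiplicity 4.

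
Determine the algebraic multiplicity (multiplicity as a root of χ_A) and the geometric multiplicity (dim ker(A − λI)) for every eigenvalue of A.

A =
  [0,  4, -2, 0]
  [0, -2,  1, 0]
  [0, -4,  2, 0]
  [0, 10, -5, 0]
λ = 0: alg = 4, geom = 3

Step 1 — factor the characteristic polynomial to read off the algebraic multiplicities:
  χ_A(x) = x^4

Step 2 — compute geometric multiplicities via the rank-nullity identity g(λ) = n − rank(A − λI):
  rank(A − (0)·I) = 1, so dim ker(A − (0)·I) = n − 1 = 3

Summary:
  λ = 0: algebraic multiplicity = 4, geometric multiplicity = 3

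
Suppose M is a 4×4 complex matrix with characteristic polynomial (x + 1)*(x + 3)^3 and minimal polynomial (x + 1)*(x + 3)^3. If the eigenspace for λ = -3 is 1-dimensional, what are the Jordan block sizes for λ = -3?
Block sizes for λ = -3: [3]

Step 1 — from the characteristic polynomial, algebraic multiplicity of λ = -3 is 3. From dim ker(M − (-3)·I) = 1, there are exactly 1 Jordan blocks for λ = -3.
Step 2 — from the minimal polynomial, the factor (x + 3)^3 tells us the largest block for λ = -3 has size 3.
Step 3 — with total size 3, 1 blocks, and largest block 3, the block sizes (in nonincreasing order) are [3].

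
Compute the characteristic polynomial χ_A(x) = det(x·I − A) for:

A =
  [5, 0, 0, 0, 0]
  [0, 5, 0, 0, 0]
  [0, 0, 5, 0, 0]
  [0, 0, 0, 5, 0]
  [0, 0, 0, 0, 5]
x^5 - 25*x^4 + 250*x^3 - 1250*x^2 + 3125*x - 3125

Expanding det(x·I − A) (e.g. by cofactor expansion or by noting that A is similar to its Jordan form J, which has the same characteristic polynomial as A) gives
  χ_A(x) = x^5 - 25*x^4 + 250*x^3 - 1250*x^2 + 3125*x - 3125
which factors as (x - 5)^5. The eigenvalues (with algebraic multiplicities) are λ = 5 with multiplicity 5.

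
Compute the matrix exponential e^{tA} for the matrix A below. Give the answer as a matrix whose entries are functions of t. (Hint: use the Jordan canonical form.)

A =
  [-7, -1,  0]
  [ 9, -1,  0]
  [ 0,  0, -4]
e^{tA} =
  [-3*t*exp(-4*t) + exp(-4*t), -t*exp(-4*t), 0]
  [9*t*exp(-4*t), 3*t*exp(-4*t) + exp(-4*t), 0]
  [0, 0, exp(-4*t)]

Strategy: write A = P · J · P⁻¹ where J is a Jordan canonical form, so e^{tA} = P · e^{tJ} · P⁻¹, and e^{tJ} can be computed block-by-block.

A has Jordan form
J =
  [-4,  1,  0]
  [ 0, -4,  0]
  [ 0,  0, -4]
(up to reordering of blocks).

Per-block formulas:
  For a 2×2 Jordan block J_2(-4): exp(t · J_2(-4)) = e^(-4t)·(I + t·N), where N is the 2×2 nilpotent shift.
  For a 1×1 block at λ = -4: exp(t · [-4]) = [e^(-4t)].

After assembling e^{tJ} and conjugating by P, we get:

e^{tA} =
  [-3*t*exp(-4*t) + exp(-4*t), -t*exp(-4*t), 0]
  [9*t*exp(-4*t), 3*t*exp(-4*t) + exp(-4*t), 0]
  [0, 0, exp(-4*t)]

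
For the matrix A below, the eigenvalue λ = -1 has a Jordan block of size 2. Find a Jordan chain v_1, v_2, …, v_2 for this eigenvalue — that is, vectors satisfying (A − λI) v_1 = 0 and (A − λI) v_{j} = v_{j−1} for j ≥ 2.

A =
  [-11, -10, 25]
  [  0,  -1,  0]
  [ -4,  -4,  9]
A Jordan chain for λ = -1 of length 2:
v_1 = (-10, 0, -4)ᵀ
v_2 = (1, 0, 0)ᵀ

Let N = A − (-1)·I. We want v_2 with N^2 v_2 = 0 but N^1 v_2 ≠ 0; then v_{j-1} := N · v_j for j = 2, …, 2.

Pick v_2 = (1, 0, 0)ᵀ.
Then v_1 = N · v_2 = (-10, 0, -4)ᵀ.

Sanity check: (A − (-1)·I) v_1 = (0, 0, 0)ᵀ = 0. ✓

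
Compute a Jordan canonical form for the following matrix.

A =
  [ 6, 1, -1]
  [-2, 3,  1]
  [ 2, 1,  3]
J_2(4) ⊕ J_1(4)

The characteristic polynomial is
  det(x·I − A) = x^3 - 12*x^2 + 48*x - 64 = (x - 4)^3

Eigenvalues and multiplicities (the geometric multiplicity of λ is n − rank(A − λI), which equals the number of Jordan blocks for λ):
  λ = 4: algebraic multiplicity = 3, geometric multiplicity = 2

Determining the block sizes for each eigenvalue:
  λ = 4: 2 blocks summing to 3 forces exactly one block of size 2 and the rest size 1 → block sizes [2, 1]

Assembling the blocks gives a Jordan form
J =
  [4, 1, 0]
  [0, 4, 0]
  [0, 0, 4]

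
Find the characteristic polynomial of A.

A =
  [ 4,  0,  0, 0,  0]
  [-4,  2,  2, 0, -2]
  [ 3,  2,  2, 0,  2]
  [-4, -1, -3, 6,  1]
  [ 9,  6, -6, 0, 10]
x^5 - 24*x^4 + 228*x^3 - 1072*x^2 + 2496*x - 2304

Expanding det(x·I − A) (e.g. by cofactor expansion or by noting that A is similar to its Jordan form J, which has the same characteristic polynomial as A) gives
  χ_A(x) = x^5 - 24*x^4 + 228*x^3 - 1072*x^2 + 2496*x - 2304
which factors as (x - 6)^2*(x - 4)^3. The eigenvalues (with algebraic multiplicities) are λ = 4 with multiplicity 3, λ = 6 with multiplicity 2.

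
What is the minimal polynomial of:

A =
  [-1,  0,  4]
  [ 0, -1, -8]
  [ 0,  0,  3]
x^2 - 2*x - 3

The characteristic polynomial is χ_A(x) = (x - 3)*(x + 1)^2, so the eigenvalues are known. The minimal polynomial is
  m_A(x) = Π_λ (x − λ)^{k_λ}
where k_λ is the size of the *largest* Jordan block for λ (equivalently, the smallest k with (A − λI)^k v = 0 for every generalised eigenvector v of λ).

  λ = -1: largest Jordan block has size 1, contributing (x + 1)
  λ = 3: largest Jordan block has size 1, contributing (x − 3)

So m_A(x) = (x - 3)*(x + 1) = x^2 - 2*x - 3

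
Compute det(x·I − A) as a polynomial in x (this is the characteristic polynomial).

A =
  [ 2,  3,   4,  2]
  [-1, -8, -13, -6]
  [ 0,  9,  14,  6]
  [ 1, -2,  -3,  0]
x^4 - 8*x^3 + 24*x^2 - 32*x + 16

Expanding det(x·I − A) (e.g. by cofactor expansion or by noting that A is similar to its Jordan form J, which has the same characteristic polynomial as A) gives
  χ_A(x) = x^4 - 8*x^3 + 24*x^2 - 32*x + 16
which factors as (x - 2)^4. The eigenvalues (with algebraic multiplicities) are λ = 2 with multiplicity 4.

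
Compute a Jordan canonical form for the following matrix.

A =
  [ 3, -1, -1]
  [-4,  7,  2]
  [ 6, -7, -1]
J_3(3)

The characteristic polynomial is
  det(x·I − A) = x^3 - 9*x^2 + 27*x - 27 = (x - 3)^3

Eigenvalues and multiplicities (the geometric multiplicity of λ is n − rank(A − λI), which equals the number of Jordan blocks for λ):
  λ = 3: algebraic multiplicity = 3, geometric multiplicity = 1

Determining the block sizes for each eigenvalue:
  λ = 3: one block (gm = 1), so the single block has size am = 3 → block sizes [3]

Assembling the blocks gives a Jordan form
J =
  [3, 1, 0]
  [0, 3, 1]
  [0, 0, 3]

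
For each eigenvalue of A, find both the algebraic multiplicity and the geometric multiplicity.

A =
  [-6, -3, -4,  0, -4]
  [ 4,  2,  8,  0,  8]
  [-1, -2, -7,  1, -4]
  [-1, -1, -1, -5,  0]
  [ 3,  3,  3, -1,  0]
λ = -4: alg = 4, geom = 2; λ = 0: alg = 1, geom = 1

Step 1 — factor the characteristic polynomial to read off the algebraic multiplicities:
  χ_A(x) = x*(x + 4)^4

Step 2 — compute geometric multiplicities via the rank-nullity identity g(λ) = n − rank(A − λI):
  rank(A − (-4)·I) = 3, so dim ker(A − (-4)·I) = n − 3 = 2
  rank(A − (0)·I) = 4, so dim ker(A − (0)·I) = n − 4 = 1

Summary:
  λ = -4: algebraic multiplicity = 4, geometric multiplicity = 2
  λ = 0: algebraic multiplicity = 1, geometric multiplicity = 1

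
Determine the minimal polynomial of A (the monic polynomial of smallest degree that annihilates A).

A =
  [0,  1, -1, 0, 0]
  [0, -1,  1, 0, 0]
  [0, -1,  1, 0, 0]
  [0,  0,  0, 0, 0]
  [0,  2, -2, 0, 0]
x^2

The characteristic polynomial is χ_A(x) = x^5, so the eigenvalues are known. The minimal polynomial is
  m_A(x) = Π_λ (x − λ)^{k_λ}
where k_λ is the size of the *largest* Jordan block for λ (equivalently, the smallest k with (A − λI)^k v = 0 for every generalised eigenvector v of λ).

  λ = 0: largest Jordan block has size 2, contributing (x − 0)^2

So m_A(x) = x^2 = x^2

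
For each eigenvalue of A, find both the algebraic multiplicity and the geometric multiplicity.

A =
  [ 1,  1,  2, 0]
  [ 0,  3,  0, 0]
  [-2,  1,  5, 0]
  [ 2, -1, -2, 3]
λ = 3: alg = 4, geom = 3

Step 1 — factor the characteristic polynomial to read off the algebraic multiplicities:
  χ_A(x) = (x - 3)^4

Step 2 — compute geometric multiplicities via the rank-nullity identity g(λ) = n − rank(A − λI):
  rank(A − (3)·I) = 1, so dim ker(A − (3)·I) = n − 1 = 3

Summary:
  λ = 3: algebraic multiplicity = 4, geometric multiplicity = 3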